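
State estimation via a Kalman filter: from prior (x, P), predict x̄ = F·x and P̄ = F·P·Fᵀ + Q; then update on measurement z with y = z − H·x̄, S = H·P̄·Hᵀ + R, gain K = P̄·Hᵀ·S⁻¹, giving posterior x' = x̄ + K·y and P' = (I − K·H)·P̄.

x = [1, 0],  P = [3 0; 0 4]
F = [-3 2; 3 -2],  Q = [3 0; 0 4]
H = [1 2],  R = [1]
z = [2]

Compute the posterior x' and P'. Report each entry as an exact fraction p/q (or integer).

x' = [-149/63, 46/21]
P' = [1298/63 -223/21; -223/21 40/7]

x̄ = F·x = [-3, 3]
P̄ = F·P·Fᵀ + Q = [46 -43; -43 47]
y = z − H·x̄ = [-1]
S = H·P̄·Hᵀ + R = [63]
K = P̄·Hᵀ·S⁻¹ = [-40/63; 17/21]
x' = x̄ + K·y = [-149/63, 46/21]
P' = (I − K·H)·P̄ = [1298/63 -223/21; -223/21 40/7]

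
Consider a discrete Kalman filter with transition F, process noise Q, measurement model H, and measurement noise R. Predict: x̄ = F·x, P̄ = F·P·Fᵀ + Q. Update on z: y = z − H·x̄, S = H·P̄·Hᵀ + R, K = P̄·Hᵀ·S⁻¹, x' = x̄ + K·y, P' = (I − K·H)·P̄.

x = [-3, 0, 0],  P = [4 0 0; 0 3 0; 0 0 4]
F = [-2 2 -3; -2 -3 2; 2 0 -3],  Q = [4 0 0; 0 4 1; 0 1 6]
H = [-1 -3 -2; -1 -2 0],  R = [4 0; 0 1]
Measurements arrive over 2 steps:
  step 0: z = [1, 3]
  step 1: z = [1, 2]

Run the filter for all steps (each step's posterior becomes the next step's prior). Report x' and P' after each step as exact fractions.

step 0: x' = [158852/30959, -123731/30959, 87933/30959], P' = [2018200/30959 -1009484/30959 511746/30959; -1009484/30959 512592/30959 -267256/30959; 511746/30959 -267256/30959 176457/30959]
step 1: x' = [-34648627574/2082394597, 15212407509/2082394597, -6329794641/2082394597], P' = [134886830588/2082394597 -66382544078/2082394597 31505041633/2082394597; -66382544078/2082394597 33179935308/2082394597 -16255422543/2082394597; 31505041633/2082394597 -16255422543/2082394597 10423974092/2082394597]

step 0: x̄ = F·x = [6, 6, -6]
step 0: P̄ = F·P·Fᵀ + Q = [68 -26 20; -26 63 -39; 20 -39 58]
step 0: y = z − H·x̄ = [13, 21]
step 0: S = H·P̄·Hᵀ + R = [327 200; 200 217]
step 0: K = P̄·Hᵀ·S⁻¹ = [-3310/30959 768/30959; 1555/30959 -15700/30959; -15723/30959 22766/30959]
step 0: x' = x̄ + K·y = [158852/30959, -123731/30959, 87933/30959]
step 0: P' = (I − K·H)·P̄ = [2018200/30959 -1009484/30959 511746/30959; -1009484/30959 512592/30959 -267256/30959; 511746/30959 -267256/30959 176457/30959]
step 1: x̄ = F·x = [-828965/30959, 229355/30959, 53905/30959]
step 1: P̄ = F·P·Fᵀ + Q = [29259013/30959 -531298/30959 -8919087/30959; -531298/30959 515088/30959 -331523/30959; -8919087/30959 -331523/30959 3705715/30959]
step 1: y = z − H·x̄ = [-2131/30959, -308337/30959]
step 1: S = H·P̄·Hᵀ + R = [5999089/30959 10528785/30959; 10528785/30959 29225132/30959]
step 1: K = P̄·Hᵀ·S⁻¹ = [312679595/2082394597 -2121742432/2082394597; -161604190/2082394597 22673462/2082394597; -896680547/2082394597 1005803453/2082394597]
step 1: x' = x̄ + K·y = [-34648627574/2082394597, 15212407509/2082394597, -6329794641/2082394597]
step 1: P' = (I − K·H)·P̄ = [134886830588/2082394597 -66382544078/2082394597 31505041633/2082394597; -66382544078/2082394597 33179935308/2082394597 -16255422543/2082394597; 31505041633/2082394597 -16255422543/2082394597 10423974092/2082394597]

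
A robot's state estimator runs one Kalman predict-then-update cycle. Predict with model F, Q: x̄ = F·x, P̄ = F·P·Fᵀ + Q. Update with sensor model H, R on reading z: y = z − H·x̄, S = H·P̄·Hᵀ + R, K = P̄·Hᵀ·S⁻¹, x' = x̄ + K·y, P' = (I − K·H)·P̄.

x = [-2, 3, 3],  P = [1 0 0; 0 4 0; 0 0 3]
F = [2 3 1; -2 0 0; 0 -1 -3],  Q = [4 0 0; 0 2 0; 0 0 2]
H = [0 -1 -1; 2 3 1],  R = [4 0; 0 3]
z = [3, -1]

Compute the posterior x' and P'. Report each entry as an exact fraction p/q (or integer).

x̄ = F·x = [8, 4, -12]
P̄ = F·P·Fᵀ + Q = [47 -4 -21; -4 6 0; -21 0 33]
y = z − H·x̄ = [-5, -17]
S = H·P̄·Hᵀ + R = [43 -1; -1 146]
K = P̄·Hᵀ·S⁻¹ = [3711/6277 2648/6277; -866/6277 424/6277; -4827/6277 -420/6277]
x' = x̄ + K·y = [-13355/6277, 22230/6277, -44049/6277]
P' = (I − K·H)·P̄ = [40716/6277 -29322/6277 14478/6277; -29322/6277 28226/6277 -24762/6277; 14478/6277 -24762/6277 44070/6277]

x' = [-13355/6277, 22230/6277, -44049/6277]
P' = [40716/6277 -29322/6277 14478/6277; -29322/6277 28226/6277 -24762/6277; 14478/6277 -24762/6277 44070/6277]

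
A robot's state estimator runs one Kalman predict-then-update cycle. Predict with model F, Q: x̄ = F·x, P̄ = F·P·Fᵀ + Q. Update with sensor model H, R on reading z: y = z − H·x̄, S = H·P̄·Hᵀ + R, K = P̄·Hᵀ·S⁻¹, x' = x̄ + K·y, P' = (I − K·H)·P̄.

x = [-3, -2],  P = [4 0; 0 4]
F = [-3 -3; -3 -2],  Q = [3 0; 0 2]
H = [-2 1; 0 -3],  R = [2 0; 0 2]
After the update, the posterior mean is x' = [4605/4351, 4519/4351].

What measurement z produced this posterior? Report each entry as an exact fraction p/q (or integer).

z = [-1, -3]

x̄ = F·x = [15, 13]
P̄ = F·P·Fᵀ + Q = [75 60; 60 54]
S = H·P̄·Hᵀ + R = [116 198; 198 488]
K = P̄·Hᵀ·S⁻¹ = [-2070/4351 -765/4351; -33/4351 -1431/4351]
x' − x̄ = [-60660/4351, -52044/4351] = K·y
y = (KᵀK)⁻¹·Kᵀ·(x' − x̄) = [16, 36]
z = y + H·x̄ = [16, 36] + [-17, -39] = [-1, -3]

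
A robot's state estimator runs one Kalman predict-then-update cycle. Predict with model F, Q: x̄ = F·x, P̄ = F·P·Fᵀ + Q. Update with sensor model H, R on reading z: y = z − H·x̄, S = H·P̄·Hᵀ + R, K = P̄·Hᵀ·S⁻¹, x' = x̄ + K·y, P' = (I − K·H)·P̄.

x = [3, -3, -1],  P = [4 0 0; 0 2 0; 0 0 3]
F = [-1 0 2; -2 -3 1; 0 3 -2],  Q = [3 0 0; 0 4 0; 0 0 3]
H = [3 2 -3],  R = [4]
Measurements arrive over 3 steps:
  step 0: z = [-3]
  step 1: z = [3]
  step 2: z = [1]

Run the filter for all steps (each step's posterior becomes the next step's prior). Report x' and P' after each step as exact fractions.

step 0: x' = [-8113/1308, 17/327, -2259/436], P' = [10211/1308 -1351/327 2149/436; -1351/327 3803/327 373/109; 2149/436 373/109 3225/436]
step 1: x' = [-8184817/1637759, 18715574/1637759, 2711848/1637759], P' = [32535928/1637759 -37568555/1637759 7545834/1637759; -37568555/1637759 58107578/1637759 880461/1637759; 7545834/1637759 880461/1637759 8721072/1637759]
step 2: x' = [10120456337/3380408083, -20793567870/3380408083, -4743983752/3380408083], P' = [56794507537/3380408083 -57442986857/3380408083 18708879075/3380408083; -57442986857/3380408083 85480100670/3380408083 -1106422617/3380408083; 18708879075/3380408083 -1106422617/3380408083 19248461553/3380408083]

step 0: x̄ = F·x = [-5, 2, -7]
step 0: P̄ = F·P·Fᵀ + Q = [19 14 -12; 14 41 -24; -12 -24 33]
step 0: y = z − H·x̄ = [-13]
step 0: S = H·P̄·Hᵀ + R = [1308]
step 0: K = P̄·Hᵀ·S⁻¹ = [121/1308; 49/327; -61/436]
step 0: x' = x̄ + K·y = [-8113/1308, 17/327, -2259/436]
step 0: P' = (I − K·H)·P̄ = [10211/1308 -1351/327 2149/436; -1351/327 3803/327 373/109; 2149/436 373/109 3225/436]
step 1: x̄ = F·x = [-5441/1308, 9245/1308, 2293/218]
step 1: P̄ = F·P·Fᵀ + Q = [27047/1308 -35531/1308 2877/218; -35531/1308 75167/1308 -9627/218; 2877/218 -9627/218 10485/109]
step 1: y = z − H·x̄ = [43031/1308]
step 1: S = H·P̄·Hᵀ + R = [1637759/1308]
step 1: K = P̄·Hᵀ·S⁻¹ = [-41707/1637759; 217027/1637759; -441198/1637759]
step 1: x' = x̄ + K·y = [-8184817/1637759, 18715574/1637759, 2711848/1637759]
step 1: P' = (I − K·H)·P̄ = [32535928/1637759 -37568555/1637759 7545834/1637759; -37568555/1637759 58107578/1637759 880461/1637759; 7545834/1637759 880461/1637759 8721072/1637759]
step 2: x̄ = F·x = [13608513/1637759, -37065240/1637759, 50723026/1637759]
step 2: P̄ = F·P·Fᵀ + Q = [42150157/1637759 -73203601/1637759 98195811/1637759; -73203601/1637759 182095260/1637759 -276891531/1637759; 98195811/1637759 -276891531/1637759 552200235/1637759]
step 2: y = z − H·x̄ = [187111778/1637759]
step 2: S = H·P̄·Hᵀ + R = [6760816166/1637759]
step 2: K = P̄·Hᵀ·S⁻¹ = [-157272082/3380408083; 487627155/3380408083; -957898167/3380408083]
step 2: x' = x̄ + K·y = [10120456337/3380408083, -20793567870/3380408083, -4743983752/3380408083]
step 2: P' = (I − K·H)·P̄ = [56794507537/3380408083 -57442986857/3380408083 18708879075/3380408083; -57442986857/3380408083 85480100670/3380408083 -1106422617/3380408083; 18708879075/3380408083 -1106422617/3380408083 19248461553/3380408083]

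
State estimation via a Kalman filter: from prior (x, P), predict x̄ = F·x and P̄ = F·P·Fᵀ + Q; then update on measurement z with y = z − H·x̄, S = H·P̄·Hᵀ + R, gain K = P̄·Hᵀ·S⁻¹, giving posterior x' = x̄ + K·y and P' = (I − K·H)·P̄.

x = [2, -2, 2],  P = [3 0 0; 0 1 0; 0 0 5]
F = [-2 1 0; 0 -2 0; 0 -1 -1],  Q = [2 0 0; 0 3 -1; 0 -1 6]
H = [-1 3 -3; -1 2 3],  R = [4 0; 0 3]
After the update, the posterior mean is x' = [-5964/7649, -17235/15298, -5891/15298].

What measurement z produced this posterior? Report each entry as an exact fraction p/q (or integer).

z = [-2, -3]

x̄ = F·x = [-6, 4, 0]
P̄ = F·P·Fᵀ + Q = [15 -2 -1; -2 7 1; -1 1 12]
S = H·P̄·Hᵀ + R = [178 -38; -38 180]
K = P̄·Hᵀ·S⁻¹ = [-1019/7649 -1150/7649; 2161/15298 2071/15298; -2139/15298 2863/15298]
x' − x̄ = [39930/7649, -78427/15298, -5891/15298] = K·y
y = (KᵀK)⁻¹·Kᵀ·(x' − x̄) = [-20, -17]
z = y + H·x̄ = [-20, -17] + [18, 14] = [-2, -3]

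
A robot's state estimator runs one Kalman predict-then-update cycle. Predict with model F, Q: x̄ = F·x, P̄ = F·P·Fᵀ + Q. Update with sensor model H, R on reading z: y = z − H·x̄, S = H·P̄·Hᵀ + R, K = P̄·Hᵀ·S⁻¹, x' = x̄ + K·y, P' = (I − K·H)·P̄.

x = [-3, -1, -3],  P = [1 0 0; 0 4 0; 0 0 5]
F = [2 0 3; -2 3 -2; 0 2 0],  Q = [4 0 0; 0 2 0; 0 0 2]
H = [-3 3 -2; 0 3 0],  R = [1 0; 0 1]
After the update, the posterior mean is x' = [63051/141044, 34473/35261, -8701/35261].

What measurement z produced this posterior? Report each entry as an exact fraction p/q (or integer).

x̄ = F·x = [-15, 9, -2]
P̄ = F·P·Fᵀ + Q = [53 -34 0; -34 62 24; 0 24 18]
S = H·P̄·Hᵀ + R = [1432 720; 720 559]
K = P̄·Hᵀ·S⁻¹ = [-72459/282088 5232/35261; 30/35261 11694/35261; -7929/70522 9648/35261]
x' − x̄ = [2178711/141044, -282876/35261, 61821/35261] = K·y
y = (KᵀK)⁻¹·Kᵀ·(x' − x̄) = [-74, -24]
z = y + H·x̄ = [-74, -24] + [76, 27] = [2, 3]

z = [2, 3]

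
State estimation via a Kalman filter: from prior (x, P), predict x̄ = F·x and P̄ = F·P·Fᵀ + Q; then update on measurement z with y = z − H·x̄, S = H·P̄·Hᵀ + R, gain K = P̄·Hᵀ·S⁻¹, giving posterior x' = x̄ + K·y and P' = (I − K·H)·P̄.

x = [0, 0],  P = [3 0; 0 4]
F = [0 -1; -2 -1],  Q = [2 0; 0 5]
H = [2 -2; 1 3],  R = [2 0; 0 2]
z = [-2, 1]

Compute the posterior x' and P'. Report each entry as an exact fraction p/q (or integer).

x' = [-1750/3817, 1895/3817]
P' = [1442/3817 118/3817; 118/3817 592/3817]

x̄ = F·x = [0, 0]
P̄ = F·P·Fᵀ + Q = [6 4; 4 21]
y = z − H·x̄ = [-2, 1]
S = H·P̄·Hᵀ + R = [78 -98; -98 221]
K = P̄·Hᵀ·S⁻¹ = [1324/3817 898/3817; -474/3817 947/3817]
x' = x̄ + K·y = [-1750/3817, 1895/3817]
P' = (I − K·H)·P̄ = [1442/3817 118/3817; 118/3817 592/3817]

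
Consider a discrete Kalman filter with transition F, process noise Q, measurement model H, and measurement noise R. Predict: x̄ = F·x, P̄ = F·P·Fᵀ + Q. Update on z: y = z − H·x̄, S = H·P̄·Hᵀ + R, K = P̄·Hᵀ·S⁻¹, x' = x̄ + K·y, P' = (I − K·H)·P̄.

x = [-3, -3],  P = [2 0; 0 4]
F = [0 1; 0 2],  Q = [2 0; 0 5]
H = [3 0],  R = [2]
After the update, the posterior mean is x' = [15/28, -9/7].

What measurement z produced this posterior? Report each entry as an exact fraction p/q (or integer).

z = [2]

x̄ = F·x = [-3, -6]
P̄ = F·P·Fᵀ + Q = [6 8; 8 21]
S = H·P̄·Hᵀ + R = [56]
K = P̄·Hᵀ·S⁻¹ = [9/28; 3/7]
x' − x̄ = [99/28, 33/7] = K·y
y = (KᵀK)⁻¹·Kᵀ·(x' − x̄) = [11]
z = y + H·x̄ = [11] + [-9] = [2]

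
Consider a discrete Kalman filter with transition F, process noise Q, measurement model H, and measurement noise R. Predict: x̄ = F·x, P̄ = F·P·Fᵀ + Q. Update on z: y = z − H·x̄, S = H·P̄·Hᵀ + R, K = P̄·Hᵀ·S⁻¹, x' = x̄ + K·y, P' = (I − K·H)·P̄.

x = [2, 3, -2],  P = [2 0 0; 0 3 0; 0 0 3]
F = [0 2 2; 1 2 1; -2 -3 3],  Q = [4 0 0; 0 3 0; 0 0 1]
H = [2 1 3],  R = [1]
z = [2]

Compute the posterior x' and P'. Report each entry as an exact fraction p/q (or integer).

x' = [2507/347, 4997/694, -2281/347]
P' = [6978/347 5617/347 -6512/347; 5617/347 13591/694 -6007/347; -6512/347 -6007/347 6373/347]

x̄ = F·x = [2, 6, -19]
P̄ = F·P·Fᵀ + Q = [28 18 0; 18 20 -13; 0 -13 63]
y = z − H·x̄ = [49]
S = H·P̄·Hᵀ + R = [694]
K = P̄·Hᵀ·S⁻¹ = [37/347; 17/694; 88/347]
x' = x̄ + K·y = [2507/347, 4997/694, -2281/347]
P' = (I − K·H)·P̄ = [6978/347 5617/347 -6512/347; 5617/347 13591/694 -6007/347; -6512/347 -6007/347 6373/347]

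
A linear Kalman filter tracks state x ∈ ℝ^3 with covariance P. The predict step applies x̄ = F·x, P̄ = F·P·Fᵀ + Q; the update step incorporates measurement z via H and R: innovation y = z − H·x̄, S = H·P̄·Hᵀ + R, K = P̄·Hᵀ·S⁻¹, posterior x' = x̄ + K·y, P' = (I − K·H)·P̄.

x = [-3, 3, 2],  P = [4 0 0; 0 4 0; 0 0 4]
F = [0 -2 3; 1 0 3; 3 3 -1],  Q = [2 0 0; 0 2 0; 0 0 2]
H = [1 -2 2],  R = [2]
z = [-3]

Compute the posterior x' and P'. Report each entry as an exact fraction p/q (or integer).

x̄ = F·x = [0, 3, -2]
P̄ = F·P·Fᵀ + Q = [54 36 -36; 36 42 0; -36 0 78]
y = z − H·x̄ = [7]
S = H·P̄·Hᵀ + R = [248]
K = P̄·Hᵀ·S⁻¹ = [-45/124; -6/31; 15/31]
x' = x̄ + K·y = [-315/124, 51/31, 43/31]
P' = (I − K·H)·P̄ = [1323/62 576/31 234/31; 576/31 1014/31 720/31; 234/31 720/31 618/31]

x' = [-315/124, 51/31, 43/31]
P' = [1323/62 576/31 234/31; 576/31 1014/31 720/31; 234/31 720/31 618/31]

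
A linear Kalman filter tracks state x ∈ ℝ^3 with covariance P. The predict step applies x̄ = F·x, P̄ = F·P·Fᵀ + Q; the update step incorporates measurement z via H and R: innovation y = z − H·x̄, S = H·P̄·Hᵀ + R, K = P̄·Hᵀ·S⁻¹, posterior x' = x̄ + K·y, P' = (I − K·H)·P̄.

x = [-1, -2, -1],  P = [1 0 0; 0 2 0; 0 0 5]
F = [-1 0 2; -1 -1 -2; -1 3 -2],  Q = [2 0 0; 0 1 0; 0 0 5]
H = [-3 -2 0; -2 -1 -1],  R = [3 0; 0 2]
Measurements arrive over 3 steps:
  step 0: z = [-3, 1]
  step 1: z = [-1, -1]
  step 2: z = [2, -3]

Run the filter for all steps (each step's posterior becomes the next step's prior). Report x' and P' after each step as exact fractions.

step 0: x̄ = F·x = [-1, 5, -3]
step 0: P̄ = F·P·Fᵀ + Q = [23 -19 -19; -19 24 15; -19 15 44]
step 0: y = z − H·x̄ = [4, 1]
step 0: S = H·P̄·Hᵀ + R = [78 26; 26 40]
step 0: K = P̄·Hᵀ·S⁻¹ = [-258/611 7/94; 193/1222 -6/47; 813/1222 -45/47]
step 0: x' = x̄ + K·y = [-3195/1222, 3363/611, -792/611]
step 0: P' = (I − K·H)·P̄ = [6419/611 -18483/1222 -7375/1222; -18483/1222 27435/1222 9843/1222; -7375/1222 9843/1222 7247/1222]
step 1: x̄ = F·x = [27/1222, -363/1222, 26541/1222]
step 1: P̄ = F·P·Fᵀ + Q = [36885/611 -54319/1222 98357/1222; -54319/1222 43389/1222 -72385/1222; 98357/1222 -72385/1222 258133/1222]
step 1: y = z − H·x̄ = [-1867/1222, 12505/611]
step 1: S = H·P̄·Hᵀ + R = [94662/611 149733/611; 149733/611 315214/611]
step 1: K = P̄·Hᵀ·S⁻¹ = [-44011/95607 -114970/1349121; 7312/31869 98333/899414; 63728/95607 -2491289/2698242]
step 1: x' = x̄ + K·y = [-12369359/12142089, 6435314/4047363, 21907186/12142089]
step 1: P' = (I − K·H)·P̄ = [55418873/12142089 -24914738/4047363 -34024072/12142089; -24914738/4047363 11993057/1349121 12965308/4047363; -34024072/12142089 12965308/4047363 51573821/12142089]
step 2: x̄ = F·x = [56183731/12142089, -1879665/449707, 8824271/4047363]
step 2: P̄ = F·P·Fᵀ + Q = [422094623/12142089 -11237499/449707 102243925/4047363; -11237499/449707 9325657/449707 -7566294/449707; 102243925/4047363 -7566294/449707 126608903/1349121]
step 2: y = z − H·x̄ = [30444487/4047363, 51663053/12142089]
step 2: S = H·P̄·Hᵀ + R = [133499906/1349121 474627118/4047363; 474627118/4047363 2708632868/12142089]
step 2: K = P̄·Hᵀ·S⁻¹ = [-917787349/1943307077 -251159225/3886614154; 12562189261/50525984002 1914846936/25262992001; 33738871533/50525984002 -23312019435/25262992001]
step 2: x' = x̄ + K·y = [3108150639/3886614154, -100397883757/50525984002, 165565632261/50525984002]
step 2: P' = (I − K·H)·P̄ = [8942992946/1943307077 -24075616791/3886614154 -11194036543/3886614154; -24075616791/3886614154 450631243533/50525984002 167675405289/50525984002; -11194036543/3886614154 167675405289/50525984002 216617622569/50525984002]

step 0: x' = [-3195/1222, 3363/611, -792/611], P' = [6419/611 -18483/1222 -7375/1222; -18483/1222 27435/1222 9843/1222; -7375/1222 9843/1222 7247/1222]
step 1: x' = [-12369359/12142089, 6435314/4047363, 21907186/12142089], P' = [55418873/12142089 -24914738/4047363 -34024072/12142089; -24914738/4047363 11993057/1349121 12965308/4047363; -34024072/12142089 12965308/4047363 51573821/12142089]
step 2: x' = [3108150639/3886614154, -100397883757/50525984002, 165565632261/50525984002], P' = [8942992946/1943307077 -24075616791/3886614154 -11194036543/3886614154; -24075616791/3886614154 450631243533/50525984002 167675405289/50525984002; -11194036543/3886614154 167675405289/50525984002 216617622569/50525984002]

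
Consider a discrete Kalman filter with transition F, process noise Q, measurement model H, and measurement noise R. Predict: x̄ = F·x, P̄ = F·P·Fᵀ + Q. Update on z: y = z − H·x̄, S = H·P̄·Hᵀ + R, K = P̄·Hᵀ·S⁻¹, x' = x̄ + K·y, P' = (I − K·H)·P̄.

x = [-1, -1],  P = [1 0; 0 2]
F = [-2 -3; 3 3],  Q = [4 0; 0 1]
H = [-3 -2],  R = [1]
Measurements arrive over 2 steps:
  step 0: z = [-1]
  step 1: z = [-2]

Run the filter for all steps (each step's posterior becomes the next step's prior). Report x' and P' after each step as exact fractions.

step 0: x' = [235/59, -322/59], P' = [634/59 -936/59; -936/59 1396/59]
step 1: x' = [15920/14983, -8473/14983], P' = [48744/14983 -69288/14983; -69288/14983 101921/14983]

step 0: x̄ = F·x = [5, -6]
step 0: P̄ = F·P·Fᵀ + Q = [26 -24; -24 28]
step 0: y = z − H·x̄ = [2]
step 0: S = H·P̄·Hᵀ + R = [59]
step 0: K = P̄·Hᵀ·S⁻¹ = [-30/59; 16/59]
step 0: x' = x̄ + K·y = [235/59, -322/59]
step 0: P' = (I − K·H)·P̄ = [634/59 -936/59; -936/59 1396/59]
step 1: x̄ = F·x = [496/59, -261/59]
step 1: P̄ = F·P·Fᵀ + Q = [4104/59 -2328/59; -2328/59 1481/59]
step 1: y = z − H·x̄ = [848/59]
step 1: S = H·P̄·Hᵀ + R = [14983/59]
step 1: K = P̄·Hᵀ·S⁻¹ = [-7656/14983; 4022/14983]
step 1: x' = x̄ + K·y = [15920/14983, -8473/14983]
step 1: P' = (I − K·H)·P̄ = [48744/14983 -69288/14983; -69288/14983 101921/14983]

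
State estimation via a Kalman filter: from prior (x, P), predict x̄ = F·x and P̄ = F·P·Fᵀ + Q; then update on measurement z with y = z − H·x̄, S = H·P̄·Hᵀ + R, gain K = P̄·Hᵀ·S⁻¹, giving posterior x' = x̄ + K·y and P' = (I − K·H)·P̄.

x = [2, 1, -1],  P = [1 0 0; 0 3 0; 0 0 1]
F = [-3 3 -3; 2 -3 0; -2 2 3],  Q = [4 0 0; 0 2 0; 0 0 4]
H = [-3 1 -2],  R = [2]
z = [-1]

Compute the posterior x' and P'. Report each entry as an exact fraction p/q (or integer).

x̄ = F·x = [0, 1, -5]
P̄ = F·P·Fᵀ + Q = [49 -33 15; -33 33 -22; 15 -22 29]
y = z − H·x̄ = [-12]
S = H·P̄·Hᵀ + R = [1058]
K = P̄·Hᵀ·S⁻¹ = [-105/529; 88/529; -125/1058]
x' = x̄ + K·y = [1260/529, -527/529, -1895/529]
P' = (I − K·H)·P̄ = [3871/529 1023/529 -5190/529; 1023/529 1969/529 -638/529; -5190/529 -638/529 15057/1058]

x' = [1260/529, -527/529, -1895/529]
P' = [3871/529 1023/529 -5190/529; 1023/529 1969/529 -638/529; -5190/529 -638/529 15057/1058]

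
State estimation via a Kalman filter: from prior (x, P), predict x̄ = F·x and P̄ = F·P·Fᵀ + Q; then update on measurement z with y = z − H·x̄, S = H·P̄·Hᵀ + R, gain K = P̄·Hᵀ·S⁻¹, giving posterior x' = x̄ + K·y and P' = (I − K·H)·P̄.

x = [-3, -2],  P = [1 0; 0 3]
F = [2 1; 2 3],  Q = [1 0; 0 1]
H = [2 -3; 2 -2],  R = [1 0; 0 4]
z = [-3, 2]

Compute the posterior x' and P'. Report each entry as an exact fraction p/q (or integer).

x' = [-183/133, -23/133]
P' = [439/133 311/133; 311/133 467/266]

x̄ = F·x = [-8, -12]
P̄ = F·P·Fᵀ + Q = [8 13; 13 32]
y = z − H·x̄ = [-23, -6]
S = H·P̄·Hᵀ + R = [165 94; 94 60]
K = P̄·Hᵀ·S⁻¹ = [-55/133 64/133; -157/266 155/532]
x' = x̄ + K·y = [-183/133, -23/133]
P' = (I − K·H)·P̄ = [439/133 311/133; 311/133 467/266]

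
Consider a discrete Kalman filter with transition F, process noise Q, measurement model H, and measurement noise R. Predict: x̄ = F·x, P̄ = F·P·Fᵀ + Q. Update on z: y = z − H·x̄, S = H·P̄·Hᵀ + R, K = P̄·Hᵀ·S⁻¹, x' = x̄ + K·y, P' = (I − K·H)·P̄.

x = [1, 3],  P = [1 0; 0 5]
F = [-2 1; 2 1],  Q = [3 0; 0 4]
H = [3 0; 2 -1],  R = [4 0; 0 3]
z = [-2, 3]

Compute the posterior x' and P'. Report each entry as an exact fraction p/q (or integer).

x' = [-118/653, -1178/653]
P' = [764/1959 1252/1959; 1252/1959 6821/1959]

x̄ = F·x = [1, 5]
P̄ = F·P·Fᵀ + Q = [12 1; 1 13]
y = z − H·x̄ = [-5, 6]
S = H·P̄·Hᵀ + R = [112 69; 69 60]
K = P̄·Hᵀ·S⁻¹ = [191/653 92/1959; 313/653 -1439/1959]
x' = x̄ + K·y = [-118/653, -1178/653]
P' = (I − K·H)·P̄ = [764/1959 1252/1959; 1252/1959 6821/1959]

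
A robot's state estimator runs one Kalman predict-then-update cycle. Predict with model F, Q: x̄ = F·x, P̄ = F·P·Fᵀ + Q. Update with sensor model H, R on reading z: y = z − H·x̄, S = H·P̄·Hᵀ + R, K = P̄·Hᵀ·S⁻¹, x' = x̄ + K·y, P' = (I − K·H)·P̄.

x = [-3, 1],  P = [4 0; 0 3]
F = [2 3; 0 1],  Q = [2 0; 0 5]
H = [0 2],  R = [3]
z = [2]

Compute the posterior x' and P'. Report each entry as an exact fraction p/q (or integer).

x' = [-3, 1]
P' = [1251/35 27/35; 27/35 24/35]

x̄ = F·x = [-3, 1]
P̄ = F·P·Fᵀ + Q = [45 9; 9 8]
y = z − H·x̄ = [0]
S = H·P̄·Hᵀ + R = [35]
K = P̄·Hᵀ·S⁻¹ = [18/35; 16/35]
x' = x̄ + K·y = [-3, 1]
P' = (I − K·H)·P̄ = [1251/35 27/35; 27/35 24/35]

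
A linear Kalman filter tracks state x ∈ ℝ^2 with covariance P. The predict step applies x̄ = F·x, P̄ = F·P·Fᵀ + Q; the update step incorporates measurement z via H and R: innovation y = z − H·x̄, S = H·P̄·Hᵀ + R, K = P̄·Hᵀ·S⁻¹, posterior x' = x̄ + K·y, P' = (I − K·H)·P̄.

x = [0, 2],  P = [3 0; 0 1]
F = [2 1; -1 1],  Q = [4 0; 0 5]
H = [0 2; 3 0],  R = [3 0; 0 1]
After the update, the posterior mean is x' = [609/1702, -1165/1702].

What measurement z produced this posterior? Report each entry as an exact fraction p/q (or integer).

z = [-2, 1]

x̄ = F·x = [2, 2]
P̄ = F·P·Fᵀ + Q = [17 -5; -5 9]
S = H·P̄·Hᵀ + R = [39 -30; -30 154]
K = P̄·Hᵀ·S⁻¹ = [-5/2553 563/1702; 387/851 -15/1702]
x' − x̄ = [-2795/1702, -4569/1702] = K·y
y = (KᵀK)⁻¹·Kᵀ·(x' − x̄) = [-6, -5]
z = y + H·x̄ = [-6, -5] + [4, 6] = [-2, 1]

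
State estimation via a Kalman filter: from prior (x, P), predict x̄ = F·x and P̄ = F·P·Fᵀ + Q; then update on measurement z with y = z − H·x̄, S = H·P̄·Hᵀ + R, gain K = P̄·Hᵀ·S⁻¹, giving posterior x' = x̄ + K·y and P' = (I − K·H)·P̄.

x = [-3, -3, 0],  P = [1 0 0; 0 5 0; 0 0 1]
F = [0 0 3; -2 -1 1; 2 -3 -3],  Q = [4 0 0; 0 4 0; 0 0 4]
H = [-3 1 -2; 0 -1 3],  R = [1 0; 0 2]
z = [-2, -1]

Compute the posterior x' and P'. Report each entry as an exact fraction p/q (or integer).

x' = [24252/12809, 238925/25618, 71603/25618]
P' = [4841/12809 19440/12809 4602/12809; 19440/12809 343889/25618 114431/25618; 4602/12809 114431/25618 43721/25618]

x̄ = F·x = [0, 9, 3]
P̄ = F·P·Fᵀ + Q = [13 3 -9; 3 14 8; -9 8 62]
y = z − H·x̄ = [-5, -1]
S = H·P̄·Hᵀ + R = [222 -256; -256 526]
K = P̄·Hᵀ·S⁻¹ = [-4287/12809 -2817/12809; -1613/25618 -149/12809; -623/25618 4183/12809]
x' = x̄ + K·y = [24252/12809, 238925/25618, 71603/25618]
P' = (I − K·H)·P̄ = [4841/12809 19440/12809 4602/12809; 19440/12809 343889/25618 114431/25618; 4602/12809 114431/25618 43721/25618]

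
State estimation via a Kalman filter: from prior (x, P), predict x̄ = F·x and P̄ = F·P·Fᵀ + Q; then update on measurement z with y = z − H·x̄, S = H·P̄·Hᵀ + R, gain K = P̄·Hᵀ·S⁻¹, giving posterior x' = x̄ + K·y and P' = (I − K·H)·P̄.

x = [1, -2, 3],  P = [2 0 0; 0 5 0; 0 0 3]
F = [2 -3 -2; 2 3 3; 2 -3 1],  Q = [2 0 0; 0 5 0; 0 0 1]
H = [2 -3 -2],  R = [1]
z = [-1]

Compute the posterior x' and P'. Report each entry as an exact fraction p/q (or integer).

x' = [898/121, -1919/605, 7679/605]
P' = [7809/242 -641/242 4375/121; -641/242 7369/1210 -7052/605; 4375/121 -7052/605 32437/605]

x̄ = F·x = [2, 5, 11]
P̄ = F·P·Fᵀ + Q = [67 -55 47; -55 85 -28; 47 -28 57]
y = z − H·x̄ = [32]
S = H·P̄·Hᵀ + R = [1210]
K = P̄·Hᵀ·S⁻¹ = [41/242; -309/1210; 32/605]
x' = x̄ + K·y = [898/121, -1919/605, 7679/605]
P' = (I − K·H)·P̄ = [7809/242 -641/242 4375/121; -641/242 7369/1210 -7052/605; 4375/121 -7052/605 32437/605]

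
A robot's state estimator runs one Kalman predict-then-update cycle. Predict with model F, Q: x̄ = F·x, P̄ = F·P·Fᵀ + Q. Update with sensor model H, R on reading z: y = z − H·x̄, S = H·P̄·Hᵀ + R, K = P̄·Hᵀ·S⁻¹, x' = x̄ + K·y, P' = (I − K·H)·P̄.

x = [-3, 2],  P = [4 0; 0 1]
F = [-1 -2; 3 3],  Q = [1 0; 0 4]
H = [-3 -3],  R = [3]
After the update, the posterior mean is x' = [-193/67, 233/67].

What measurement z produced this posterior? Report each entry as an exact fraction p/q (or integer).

z = [-2]

x̄ = F·x = [-1, -3]
P̄ = F·P·Fᵀ + Q = [9 -18; -18 49]
S = H·P̄·Hᵀ + R = [201]
K = P̄·Hᵀ·S⁻¹ = [9/67; -31/67]
x' − x̄ = [-126/67, 434/67] = K·y
y = (KᵀK)⁻¹·Kᵀ·(x' − x̄) = [-14]
z = y + H·x̄ = [-14] + [12] = [-2]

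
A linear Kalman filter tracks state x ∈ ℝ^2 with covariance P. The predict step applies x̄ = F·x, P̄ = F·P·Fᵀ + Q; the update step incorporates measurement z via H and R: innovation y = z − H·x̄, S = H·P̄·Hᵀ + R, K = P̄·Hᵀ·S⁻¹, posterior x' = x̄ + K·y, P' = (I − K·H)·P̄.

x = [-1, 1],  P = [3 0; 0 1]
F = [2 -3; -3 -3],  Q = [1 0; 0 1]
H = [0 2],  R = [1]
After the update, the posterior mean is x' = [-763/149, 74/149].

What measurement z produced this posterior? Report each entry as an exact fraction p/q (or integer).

z = [1]

x̄ = F·x = [-5, 0]
P̄ = F·P·Fᵀ + Q = [22 -9; -9 37]
S = H·P̄·Hᵀ + R = [149]
K = P̄·Hᵀ·S⁻¹ = [-18/149; 74/149]
x' − x̄ = [-18/149, 74/149] = K·y
y = (KᵀK)⁻¹·Kᵀ·(x' − x̄) = [1]
z = y + H·x̄ = [1] + [0] = [1]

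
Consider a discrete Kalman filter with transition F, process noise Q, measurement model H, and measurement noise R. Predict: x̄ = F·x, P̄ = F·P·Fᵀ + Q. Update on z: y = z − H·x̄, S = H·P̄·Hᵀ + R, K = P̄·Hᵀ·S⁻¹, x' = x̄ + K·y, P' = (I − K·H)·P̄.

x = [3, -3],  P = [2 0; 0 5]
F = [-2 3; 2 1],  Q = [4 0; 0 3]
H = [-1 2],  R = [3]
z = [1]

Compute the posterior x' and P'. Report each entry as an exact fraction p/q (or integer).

x' = [-145/24, -53/24]
P' = [3623/96 1747/96; 1747/96 911/96]

x̄ = F·x = [-15, 3]
P̄ = F·P·Fᵀ + Q = [57 7; 7 16]
y = z − H·x̄ = [-20]
S = H·P̄·Hᵀ + R = [96]
K = P̄·Hᵀ·S⁻¹ = [-43/96; 25/96]
x' = x̄ + K·y = [-145/24, -53/24]
P' = (I − K·H)·P̄ = [3623/96 1747/96; 1747/96 911/96]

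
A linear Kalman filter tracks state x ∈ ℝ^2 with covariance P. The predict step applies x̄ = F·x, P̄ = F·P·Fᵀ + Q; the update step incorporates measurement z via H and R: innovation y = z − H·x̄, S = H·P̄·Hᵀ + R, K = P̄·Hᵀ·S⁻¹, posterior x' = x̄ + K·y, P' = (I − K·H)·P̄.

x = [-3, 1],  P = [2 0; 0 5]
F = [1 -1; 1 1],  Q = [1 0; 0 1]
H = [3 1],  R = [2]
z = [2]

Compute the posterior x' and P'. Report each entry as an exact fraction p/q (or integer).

x̄ = F·x = [-4, -2]
P̄ = F·P·Fᵀ + Q = [8 -3; -3 8]
y = z − H·x̄ = [16]
S = H·P̄·Hᵀ + R = [64]
K = P̄·Hᵀ·S⁻¹ = [21/64; -1/64]
x' = x̄ + K·y = [5/4, -9/4]
P' = (I − K·H)·P̄ = [71/64 -171/64; -171/64 511/64]

x' = [5/4, -9/4]
P' = [71/64 -171/64; -171/64 511/64]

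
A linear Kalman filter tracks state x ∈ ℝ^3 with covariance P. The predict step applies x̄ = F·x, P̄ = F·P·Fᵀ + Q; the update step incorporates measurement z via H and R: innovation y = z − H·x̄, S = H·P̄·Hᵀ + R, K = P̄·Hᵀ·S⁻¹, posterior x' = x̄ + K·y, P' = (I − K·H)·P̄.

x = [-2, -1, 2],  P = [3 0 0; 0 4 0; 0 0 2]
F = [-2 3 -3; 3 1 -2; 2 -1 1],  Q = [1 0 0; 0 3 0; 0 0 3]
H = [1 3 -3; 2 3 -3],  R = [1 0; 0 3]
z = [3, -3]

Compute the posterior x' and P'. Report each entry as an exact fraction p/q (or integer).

x' = [-72186/17365, 58231/17365, 20189/17365]
P' = [57261/17365 -61086/17365 -37419/17365; -61086/17365 179466/17365 152464/17365; -37419/17365 152464/17365 136686/17365]

x̄ = F·x = [-5, -11, -1]
P̄ = F·P·Fᵀ + Q = [67 6 -30; 6 42 10; -30 10 21]
y = z − H·x̄ = [38, 37]
S = H·P̄·Hᵀ + R = [671 845; 845 1090]
K = P̄·Hᵀ·S⁻¹ = [-2748/3473 14507/17365; 3984/3473 -13722/17365; 1983/3473 -9168/17365]
x' = x̄ + K·y = [-72186/17365, 58231/17365, 20189/17365]
P' = (I − K·H)·P̄ = [57261/17365 -61086/17365 -37419/17365; -61086/17365 179466/17365 152464/17365; -37419/17365 152464/17365 136686/17365]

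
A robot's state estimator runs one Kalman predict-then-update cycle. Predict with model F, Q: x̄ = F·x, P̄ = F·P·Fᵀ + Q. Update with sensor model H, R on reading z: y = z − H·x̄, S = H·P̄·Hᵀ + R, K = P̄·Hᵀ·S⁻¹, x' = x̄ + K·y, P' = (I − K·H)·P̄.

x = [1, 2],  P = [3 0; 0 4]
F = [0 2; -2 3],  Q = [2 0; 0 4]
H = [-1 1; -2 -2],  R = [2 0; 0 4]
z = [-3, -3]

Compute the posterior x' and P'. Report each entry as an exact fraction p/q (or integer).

x̄ = F·x = [4, 4]
P̄ = F·P·Fᵀ + Q = [18 24; 24 52]
y = z − H·x̄ = [-3, 13]
S = H·P̄·Hᵀ + R = [24 -68; -68 476]
K = P̄·Hᵀ·S⁻¹ = [-21/50 -201/850; 11/25 -109/425]
x' = x̄ + K·y = [929/425, -278/425]
P' = (I − K·H)·P̄ = [279/425 -78/425; -78/425 296/425]

x' = [929/425, -278/425]
P' = [279/425 -78/425; -78/425 296/425]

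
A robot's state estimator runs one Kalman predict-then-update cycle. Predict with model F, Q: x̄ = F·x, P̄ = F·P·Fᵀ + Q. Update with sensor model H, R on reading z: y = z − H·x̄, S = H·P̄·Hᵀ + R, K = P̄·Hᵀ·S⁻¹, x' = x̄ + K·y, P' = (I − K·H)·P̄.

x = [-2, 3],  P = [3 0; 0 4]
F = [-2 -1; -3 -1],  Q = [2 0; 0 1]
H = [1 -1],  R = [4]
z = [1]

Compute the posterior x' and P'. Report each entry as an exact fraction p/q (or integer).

x' = [-1/5, 0]
P' = [82/5 18; 18 22]

x̄ = F·x = [1, 3]
P̄ = F·P·Fᵀ + Q = [18 22; 22 32]
y = z − H·x̄ = [3]
S = H·P̄·Hᵀ + R = [10]
K = P̄·Hᵀ·S⁻¹ = [-2/5; -1]
x' = x̄ + K·y = [-1/5, 0]
P' = (I − K·H)·P̄ = [82/5 18; 18 22]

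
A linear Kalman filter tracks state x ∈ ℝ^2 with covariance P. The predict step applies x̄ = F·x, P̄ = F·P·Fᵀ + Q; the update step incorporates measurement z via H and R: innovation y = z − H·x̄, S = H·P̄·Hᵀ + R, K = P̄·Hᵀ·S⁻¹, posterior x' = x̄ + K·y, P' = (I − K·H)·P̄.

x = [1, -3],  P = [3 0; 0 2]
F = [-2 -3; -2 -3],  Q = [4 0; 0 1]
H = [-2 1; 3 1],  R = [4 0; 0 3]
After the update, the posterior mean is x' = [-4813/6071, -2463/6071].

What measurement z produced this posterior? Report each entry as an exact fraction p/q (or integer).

x̄ = F·x = [7, 7]
P̄ = F·P·Fᵀ + Q = [34 30; 30 31]
S = H·P̄·Hᵀ + R = [51 -143; -143 520]
K = P̄·Hᵀ·S⁻¹ = [-68/467 1298/6071; 171/467 2024/6071]
x' − x̄ = [-47310/6071, -44960/6071] = K·y
y = (KᵀK)⁻¹·Kᵀ·(x' − x̄) = [8, -31]
z = y + H·x̄ = [8, -31] + [-7, 28] = [1, -3]

z = [1, -3]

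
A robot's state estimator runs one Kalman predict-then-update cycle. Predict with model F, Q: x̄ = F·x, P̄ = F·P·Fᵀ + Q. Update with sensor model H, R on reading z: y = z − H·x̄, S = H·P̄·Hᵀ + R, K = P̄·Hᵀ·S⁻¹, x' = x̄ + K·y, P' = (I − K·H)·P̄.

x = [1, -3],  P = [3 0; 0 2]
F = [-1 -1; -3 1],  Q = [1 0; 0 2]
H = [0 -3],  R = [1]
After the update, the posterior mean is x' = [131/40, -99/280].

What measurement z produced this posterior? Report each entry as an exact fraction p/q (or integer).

x̄ = F·x = [2, -6]
P̄ = F·P·Fᵀ + Q = [6 7; 7 31]
S = H·P̄·Hᵀ + R = [280]
K = P̄·Hᵀ·S⁻¹ = [-3/40; -93/280]
x' − x̄ = [51/40, 1581/280] = K·y
y = (KᵀK)⁻¹·Kᵀ·(x' − x̄) = [-17]
z = y + H·x̄ = [-17] + [18] = [1]

z = [1]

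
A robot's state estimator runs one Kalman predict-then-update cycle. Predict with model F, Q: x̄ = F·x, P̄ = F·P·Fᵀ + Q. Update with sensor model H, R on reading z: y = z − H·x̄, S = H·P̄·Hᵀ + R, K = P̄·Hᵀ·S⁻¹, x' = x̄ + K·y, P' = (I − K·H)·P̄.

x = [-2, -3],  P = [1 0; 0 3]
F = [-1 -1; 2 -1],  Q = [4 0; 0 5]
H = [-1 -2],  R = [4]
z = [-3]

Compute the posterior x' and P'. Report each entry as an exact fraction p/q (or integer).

x̄ = F·x = [5, -1]
P̄ = F·P·Fᵀ + Q = [8 1; 1 12]
y = z − H·x̄ = [0]
S = H·P̄·Hᵀ + R = [64]
K = P̄·Hᵀ·S⁻¹ = [-5/32; -25/64]
x' = x̄ + K·y = [5, -1]
P' = (I − K·H)·P̄ = [103/16 -93/32; -93/32 143/64]

x' = [5, -1]
P' = [103/16 -93/32; -93/32 143/64]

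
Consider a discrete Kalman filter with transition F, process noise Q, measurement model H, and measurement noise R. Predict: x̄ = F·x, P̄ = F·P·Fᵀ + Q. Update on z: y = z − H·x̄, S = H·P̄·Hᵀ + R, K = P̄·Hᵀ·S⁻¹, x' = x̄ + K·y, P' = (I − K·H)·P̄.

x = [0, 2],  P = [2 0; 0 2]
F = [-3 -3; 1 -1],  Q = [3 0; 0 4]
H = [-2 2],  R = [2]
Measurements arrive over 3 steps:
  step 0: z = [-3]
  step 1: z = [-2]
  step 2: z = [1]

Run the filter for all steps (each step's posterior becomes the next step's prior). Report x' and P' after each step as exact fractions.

step 0: x' = [-141/95, -278/95], P' = [663/95 624/95; 624/95 632/95]
step 1: x' = [128649/47665, 79959/47665], P' = [231294/47665 208029/47665; 208029/47665 208549/47665]
step 2: x' = [205929/16441703, 9077462/16441703], P' = [78250038/16441703 70335699/16441703; 70335699/16441703 70618379/16441703]

step 0: x̄ = F·x = [-6, -2]
step 0: P̄ = F·P·Fᵀ + Q = [39 0; 0 8]
step 0: y = z − H·x̄ = [-11]
step 0: S = H·P̄·Hᵀ + R = [190]
step 0: K = P̄·Hᵀ·S⁻¹ = [-39/95; 8/95]
step 0: x' = x̄ + K·y = [-141/95, -278/95]
step 0: P' = (I − K·H)·P̄ = [663/95 624/95; 624/95 632/95]
step 1: x̄ = F·x = [1257/95, 137/95]
step 1: P̄ = F·P·Fᵀ + Q = [23172/95 -93/95; -93/95 427/95]
step 1: y = z − H·x̄ = [410/19]
step 1: S = H·P̄·Hᵀ + R = [19066/19]
step 1: K = P̄·Hᵀ·S⁻¹ = [-4653/9533; 104/9533]
step 1: x' = x̄ + K·y = [128649/47665, 79959/47665]
step 1: P' = (I − K·H)·P̄ = [231294/47665 208029/47665; 208029/47665 208549/47665]
step 2: x̄ = F·x = [-625824/47665, 9738/9533]
step 2: P̄ = F·P·Fᵀ + Q = [7846104/47665 -13647/9533; -13647/9533 42889/9533]
step 2: y = z − H·x̄ = [-1301363/47665]
step 2: S = H·P̄·Hᵀ + R = [32883406/47665]
step 2: K = P̄·Hᵀ·S⁻¹ = [-7914339/16441703; 282680/16441703]
step 2: x' = x̄ + K·y = [205929/16441703, 9077462/16441703]
step 2: P' = (I − K·H)·P̄ = [78250038/16441703 70335699/16441703; 70335699/16441703 70618379/16441703]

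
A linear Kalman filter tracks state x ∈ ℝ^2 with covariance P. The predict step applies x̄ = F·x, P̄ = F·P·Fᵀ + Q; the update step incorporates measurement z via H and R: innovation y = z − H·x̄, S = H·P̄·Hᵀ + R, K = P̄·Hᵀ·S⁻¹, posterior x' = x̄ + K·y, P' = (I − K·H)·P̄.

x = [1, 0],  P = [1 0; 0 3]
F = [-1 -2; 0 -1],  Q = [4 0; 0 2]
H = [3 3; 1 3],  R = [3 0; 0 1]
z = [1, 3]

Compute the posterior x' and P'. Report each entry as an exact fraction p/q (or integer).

x̄ = F·x = [-1, 0]
P̄ = F·P·Fᵀ + Q = [17 6; 6 5]
y = z − H·x̄ = [4, 4]
S = H·P̄·Hᵀ + R = [309 168; 168 99]
K = P̄·Hᵀ·S⁻¹ = [317/789 -259/789; -29/263 105/263]
x' = x̄ + K·y = [-557/789, 304/263]
P' = (I − K·H)·P̄ = [605/789 -96/263; -96/263 67/263]

x' = [-557/789, 304/263]
P' = [605/789 -96/263; -96/263 67/263]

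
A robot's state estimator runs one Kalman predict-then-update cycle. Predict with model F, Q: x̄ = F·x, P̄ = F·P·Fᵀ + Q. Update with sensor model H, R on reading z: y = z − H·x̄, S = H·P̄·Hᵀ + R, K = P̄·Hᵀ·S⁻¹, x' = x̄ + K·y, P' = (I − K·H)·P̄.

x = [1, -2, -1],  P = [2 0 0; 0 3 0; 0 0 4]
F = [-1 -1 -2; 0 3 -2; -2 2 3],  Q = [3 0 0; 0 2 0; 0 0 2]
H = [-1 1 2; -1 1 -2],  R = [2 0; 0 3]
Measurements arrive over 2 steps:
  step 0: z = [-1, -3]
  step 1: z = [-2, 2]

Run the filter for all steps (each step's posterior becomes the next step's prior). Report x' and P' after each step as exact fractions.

step 0: x̄ = F·x = [3, -4, -9]
step 0: P̄ = F·P·Fᵀ + Q = [24 7 -26; 7 45 -6; -26 -6 58]
step 0: y = z − H·x̄ = [24, -14]
step 0: S = H·P̄·Hᵀ + R = [369 -177; -177 210]
step 0: K = P̄·Hᵀ·S⁻¹ = [-2765/15387 78/5129; 1590/5129 7684/15387; 3856/15387 -3784/15387]
step 0: x' = x̄ + K·y = [-7825/5129, -54644/15387, 7037/15387]
step 0: P' = (I − K·H)·P̄ = [56771/5129 167899/15387 -1558/15387; 167899/15387 184195/15387 -1126/5129; -1558/15387 -1126/5129 4766/15387]
step 1: x̄ = F·x = [64045/15387, -178006/15387, -41227/15387]
step 1: P̄ = F·P·Fᵀ + Q = [735787/15387 -342274/5129 -11424/5129; -342274/5129 1748129/15387 46058/15387; -11424/5129 46058/15387 126668/15387]
step 1: y = z − H·x̄ = [293731/15387, 2759/223]
step 1: S = H·P̄·Hᵀ + R = [5396326/15387 175256/669; 175256/669 69117/223]
step 1: K = P̄·Hᵀ·S⁻¹ = [-371284081/1849759126 -171627447/924879563; 557427259/1849759126 284716933/924879563; 223108337/924879563 -222125858/924879563]
step 1: x' = x̄ + K·y = [-3635250445/1849759126, -3712930543/1849759126, -967212356/924879563]
step 1: P' = (I − K·H)·P̄ = [6476548857/1849759126 5590382435/1849759126 35899565/924879563; 5590382435/1849759126 7001960493/1849759126 -74180885/924879563; 35899565/924879563 -74180885/924879563 278148562/924879563]

step 0: x' = [-7825/5129, -54644/15387, 7037/15387], P' = [56771/5129 167899/15387 -1558/15387; 167899/15387 184195/15387 -1126/5129; -1558/15387 -1126/5129 4766/15387]
step 1: x' = [-3635250445/1849759126, -3712930543/1849759126, -967212356/924879563], P' = [6476548857/1849759126 5590382435/1849759126 35899565/924879563; 5590382435/1849759126 7001960493/1849759126 -74180885/924879563; 35899565/924879563 -74180885/924879563 278148562/924879563]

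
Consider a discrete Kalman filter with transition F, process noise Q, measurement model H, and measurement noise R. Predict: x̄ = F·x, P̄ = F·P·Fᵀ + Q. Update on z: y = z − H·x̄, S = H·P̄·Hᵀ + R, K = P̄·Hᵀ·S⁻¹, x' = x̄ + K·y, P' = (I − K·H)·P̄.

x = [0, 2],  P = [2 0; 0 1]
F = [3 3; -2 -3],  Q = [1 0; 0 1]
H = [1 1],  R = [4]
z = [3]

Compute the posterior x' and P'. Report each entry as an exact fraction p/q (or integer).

x' = [69/8, -57/8]
P' = [175/8 -147/8; -147/8 135/8]

x̄ = F·x = [6, -6]
P̄ = F·P·Fᵀ + Q = [28 -21; -21 18]
y = z − H·x̄ = [3]
S = H·P̄·Hᵀ + R = [8]
K = P̄·Hᵀ·S⁻¹ = [7/8; -3/8]
x' = x̄ + K·y = [69/8, -57/8]
P' = (I − K·H)·P̄ = [175/8 -147/8; -147/8 135/8]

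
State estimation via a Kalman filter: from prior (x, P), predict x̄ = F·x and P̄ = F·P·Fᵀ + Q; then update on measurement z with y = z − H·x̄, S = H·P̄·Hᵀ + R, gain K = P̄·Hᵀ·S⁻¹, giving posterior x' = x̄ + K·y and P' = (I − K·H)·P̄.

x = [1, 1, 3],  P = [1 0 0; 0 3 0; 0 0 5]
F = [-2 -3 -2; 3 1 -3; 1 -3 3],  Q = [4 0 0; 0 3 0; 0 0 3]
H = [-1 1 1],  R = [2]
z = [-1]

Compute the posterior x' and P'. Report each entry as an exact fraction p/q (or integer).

x̄ = F·x = [-11, -5, 7]
P̄ = F·P·Fᵀ + Q = [55 15 -5; 15 60 -51; -5 -51 76]
y = z − H·x̄ = [-14]
S = H·P̄·Hᵀ + R = [71]
K = P̄·Hᵀ·S⁻¹ = [-45/71; -6/71; 30/71]
x' = x̄ + K·y = [-151/71, -271/71, 77/71]
P' = (I − K·H)·P̄ = [1880/71 795/71 995/71; 795/71 4224/71 -3441/71; 995/71 -3441/71 4496/71]

x' = [-151/71, -271/71, 77/71]
P' = [1880/71 795/71 995/71; 795/71 4224/71 -3441/71; 995/71 -3441/71 4496/71]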